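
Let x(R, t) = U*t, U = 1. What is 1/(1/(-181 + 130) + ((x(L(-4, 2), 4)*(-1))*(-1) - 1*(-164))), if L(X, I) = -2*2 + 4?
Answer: 51/8567 ≈ 0.0059531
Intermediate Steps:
L(X, I) = 0 (L(X, I) = -4 + 4 = 0)
x(R, t) = t (x(R, t) = 1*t = t)
1/(1/(-181 + 130) + ((x(L(-4, 2), 4)*(-1))*(-1) - 1*(-164))) = 1/(1/(-181 + 130) + ((4*(-1))*(-1) - 1*(-164))) = 1/(1/(-51) + (-4*(-1) + 164)) = 1/(-1/51 + (4 + 164)) = 1/(-1/51 + 168) = 1/(8567/51) = 51/8567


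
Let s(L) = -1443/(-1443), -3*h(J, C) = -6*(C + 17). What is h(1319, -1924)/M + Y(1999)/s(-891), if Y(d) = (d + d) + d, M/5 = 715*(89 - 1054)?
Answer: 20688904189/3449875 ≈ 5997.0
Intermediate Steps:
h(J, C) = 34 + 2*C (h(J, C) = -(-2)*(C + 17) = -(-2)*(17 + C) = -(-102 - 6*C)/3 = 34 + 2*C)
s(L) = 1 (s(L) = -1443*(-1/1443) = 1)
M = -3449875 (M = 5*(715*(89 - 1054)) = 5*(715*(-965)) = 5*(-689975) = -3449875)
Y(d) = 3*d (Y(d) = 2*d + d = 3*d)
h(1319, -1924)/M + Y(1999)/s(-891) = (34 + 2*(-1924))/(-3449875) + (3*1999)/1 = (34 - 3848)*(-1/3449875) + 5997*1 = -3814*(-1/3449875) + 5997 = 3814/3449875 + 5997 = 20688904189/3449875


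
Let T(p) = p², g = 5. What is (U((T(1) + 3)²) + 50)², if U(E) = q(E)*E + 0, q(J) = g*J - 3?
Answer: 1643524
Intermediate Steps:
q(J) = -3 + 5*J (q(J) = 5*J - 3 = -3 + 5*J)
U(E) = E*(-3 + 5*E) (U(E) = (-3 + 5*E)*E + 0 = E*(-3 + 5*E) + 0 = E*(-3 + 5*E))
(U((T(1) + 3)²) + 50)² = ((1² + 3)²*(-3 + 5*(1² + 3)²) + 50)² = ((1 + 3)²*(-3 + 5*(1 + 3)²) + 50)² = (4²*(-3 + 5*4²) + 50)² = (16*(-3 + 5*16) + 50)² = (16*(-3 + 80) + 50)² = (16*77 + 50)² = (1232 + 50)² = 1282² = 1643524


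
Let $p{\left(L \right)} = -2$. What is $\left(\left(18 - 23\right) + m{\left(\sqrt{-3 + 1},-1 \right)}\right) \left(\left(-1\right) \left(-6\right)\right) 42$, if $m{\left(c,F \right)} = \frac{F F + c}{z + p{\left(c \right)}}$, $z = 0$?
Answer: $-1386 - 126 i \sqrt{2} \approx -1386.0 - 178.19 i$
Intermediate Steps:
$m{\left(c,F \right)} = - \frac{c}{2} - \frac{F^{2}}{2}$ ($m{\left(c,F \right)} = \frac{F F + c}{0 - 2} = \frac{F^{2} + c}{-2} = \left(c + F^{2}\right) \left(- \frac{1}{2}\right) = - \frac{c}{2} - \frac{F^{2}}{2}$)
$\left(\left(18 - 23\right) + m{\left(\sqrt{-3 + 1},-1 \right)}\right) \left(\left(-1\right) \left(-6\right)\right) 42 = \left(\left(18 - 23\right) - \left(\frac{1}{2} + \frac{\sqrt{-3 + 1}}{2}\right)\right) \left(\left(-1\right) \left(-6\right)\right) 42 = \left(-5 - \left(\frac{1}{2} + \frac{\sqrt{-2}}{2}\right)\right) 6 \cdot 42 = \left(-5 - \left(\frac{1}{2} + \frac{i \sqrt{2}}{2}\right)\right) 6 \cdot 42 = \left(- \frac{11}{2} - \frac{i \sqrt{2}}{2}\right) 6 \cdot 42 = \left(-33 - 3 i \sqrt{2}\right) 42 = -1386 - 126 i \sqrt{2}$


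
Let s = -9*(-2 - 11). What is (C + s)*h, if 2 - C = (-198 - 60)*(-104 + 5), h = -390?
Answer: 9914970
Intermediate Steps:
C = -25540 (C = 2 - (-198 - 60)*(-104 + 5) = 2 - (-258)*(-99) = 2 - 1*25542 = 2 - 25542 = -25540)
s = 117 (s = -9*(-13) = 117)
(C + s)*h = (-25540 + 117)*(-390) = -25423*(-390) = 9914970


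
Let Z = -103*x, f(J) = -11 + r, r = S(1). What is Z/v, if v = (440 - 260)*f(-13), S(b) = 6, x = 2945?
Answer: 60667/180 ≈ 337.04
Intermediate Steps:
r = 6
f(J) = -5 (f(J) = -11 + 6 = -5)
v = -900 (v = (440 - 260)*(-5) = 180*(-5) = -900)
Z = -303335 (Z = -103*2945 = -303335)
Z/v = -303335/(-900) = -303335*(-1/900) = 60667/180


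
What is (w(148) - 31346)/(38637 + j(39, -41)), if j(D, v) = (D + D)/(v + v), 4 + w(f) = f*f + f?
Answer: -190609/792039 ≈ -0.24066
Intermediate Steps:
w(f) = -4 + f + f² (w(f) = -4 + (f*f + f) = -4 + (f² + f) = -4 + (f + f²) = -4 + f + f²)
j(D, v) = D/v (j(D, v) = (2*D)/((2*v)) = (2*D)*(1/(2*v)) = D/v)
(w(148) - 31346)/(38637 + j(39, -41)) = ((-4 + 148 + 148²) - 31346)/(38637 + 39/(-41)) = ((-4 + 148 + 21904) - 31346)/(38637 + 39*(-1/41)) = (22048 - 31346)/(38637 - 39/41) = -9298/1584078/41 = -9298*41/1584078 = -190609/792039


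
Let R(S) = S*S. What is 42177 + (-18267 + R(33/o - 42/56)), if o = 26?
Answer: 64653369/2704 ≈ 23910.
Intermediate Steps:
R(S) = S**2
42177 + (-18267 + R(33/o - 42/56)) = 42177 + (-18267 + (33/26 - 42/56)**2) = 42177 + (-18267 + (33*(1/26) - 42*1/56)**2) = 42177 + (-18267 + (33/26 - 3/4)**2) = 42177 + (-18267 + (27/52)**2) = 42177 + (-18267 + 729/2704) = 42177 - 49393239/2704 = 64653369/2704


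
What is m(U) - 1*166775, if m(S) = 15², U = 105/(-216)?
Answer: -166550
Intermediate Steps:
U = -35/72 (U = 105*(-1/216) = -35/72 ≈ -0.48611)
m(S) = 225
m(U) - 1*166775 = 225 - 1*166775 = 225 - 166775 = -166550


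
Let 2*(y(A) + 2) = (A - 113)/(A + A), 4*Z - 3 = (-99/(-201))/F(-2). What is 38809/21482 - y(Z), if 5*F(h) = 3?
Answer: 91099631/2749696 ≈ 33.131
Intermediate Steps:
F(h) = 3/5 (F(h) = (1/5)*3 = 3/5)
Z = 64/67 (Z = 3/4 + ((-99/(-201))/(3/5))/4 = 3/4 + (-99*(-1/201)*(5/3))/4 = 3/4 + ((33/67)*(5/3))/4 = 3/4 + (1/4)*(55/67) = 3/4 + 55/268 = 64/67 ≈ 0.95522)
y(A) = -2 + (-113 + A)/(4*A) (y(A) = -2 + ((A - 113)/(A + A))/2 = -2 + ((-113 + A)/((2*A)))/2 = -2 + ((-113 + A)*(1/(2*A)))/2 = -2 + ((-113 + A)/(2*A))/2 = -2 + (-113 + A)/(4*A))
38809/21482 - y(Z) = 38809/21482 - (-113 - 7*64/67)/(4*64/67) = 38809*(1/21482) - 67*(-113 - 448/67)/(4*64) = 38809/21482 - 67*(-8019)/(4*64*67) = 38809/21482 - 1*(-8019/256) = 38809/21482 + 8019/256 = 91099631/2749696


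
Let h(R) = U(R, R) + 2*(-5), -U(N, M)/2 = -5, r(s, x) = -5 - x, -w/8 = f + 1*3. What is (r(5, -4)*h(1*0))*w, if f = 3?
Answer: 0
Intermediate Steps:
w = -48 (w = -8*(3 + 1*3) = -8*(3 + 3) = -8*6 = -48)
U(N, M) = 10 (U(N, M) = -2*(-5) = 10)
h(R) = 0 (h(R) = 10 + 2*(-5) = 10 - 10 = 0)
(r(5, -4)*h(1*0))*w = ((-5 - 1*(-4))*0)*(-48) = ((-5 + 4)*0)*(-48) = -1*0*(-48) = 0*(-48) = 0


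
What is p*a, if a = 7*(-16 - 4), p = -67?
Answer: 9380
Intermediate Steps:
a = -140 (a = 7*(-20) = -140)
p*a = -67*(-140) = 9380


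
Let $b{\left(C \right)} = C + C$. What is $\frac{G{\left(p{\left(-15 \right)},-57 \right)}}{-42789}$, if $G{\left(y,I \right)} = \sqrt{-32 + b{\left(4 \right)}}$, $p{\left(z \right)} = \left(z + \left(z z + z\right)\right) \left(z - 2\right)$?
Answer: $- \frac{2 i \sqrt{6}}{42789} \approx - 0.00011449 i$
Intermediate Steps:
$b{\left(C \right)} = 2 C$
$p{\left(z \right)} = \left(-2 + z\right) \left(z^{2} + 2 z\right)$ ($p{\left(z \right)} = \left(z + \left(z^{2} + z\right)\right) \left(-2 + z\right) = \left(z + \left(z + z^{2}\right)\right) \left(-2 + z\right) = \left(z^{2} + 2 z\right) \left(-2 + z\right) = \left(-2 + z\right) \left(z^{2} + 2 z\right)$)
$G{\left(y,I \right)} = 2 i \sqrt{6}$ ($G{\left(y,I \right)} = \sqrt{-32 + 2 \cdot 4} = \sqrt{-32 + 8} = \sqrt{-24} = 2 i \sqrt{6}$)
$\frac{G{\left(p{\left(-15 \right)},-57 \right)}}{-42789} = \frac{2 i \sqrt{6}}{-42789} = 2 i \sqrt{6} \left(- \frac{1}{42789}\right) = - \frac{2 i \sqrt{6}}{42789}$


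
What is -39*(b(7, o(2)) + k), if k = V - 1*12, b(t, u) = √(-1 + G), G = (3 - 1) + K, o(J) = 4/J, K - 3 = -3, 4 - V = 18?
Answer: 975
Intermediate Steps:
V = -14 (V = 4 - 1*18 = 4 - 18 = -14)
K = 0 (K = 3 - 3 = 0)
G = 2 (G = (3 - 1) + 0 = 2 + 0 = 2)
b(t, u) = 1 (b(t, u) = √(-1 + 2) = √1 = 1)
k = -26 (k = -14 - 1*12 = -14 - 12 = -26)
-39*(b(7, o(2)) + k) = -39*(1 - 26) = -39*(-25) = 975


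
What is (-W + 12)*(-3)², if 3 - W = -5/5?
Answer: 72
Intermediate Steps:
W = 4 (W = 3 - (-5)/5 = 3 - 1*(-1) = 3 + 1 = 4)
(-W + 12)*(-3)² = (-1*4 + 12)*(-3)² = (-4 + 12)*9 = 8*9 = 72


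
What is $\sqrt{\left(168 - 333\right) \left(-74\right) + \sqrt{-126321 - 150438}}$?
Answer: $\sqrt{12210 + 3 i \sqrt{30751}} \approx 110.52 + 2.3799 i$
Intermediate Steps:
$\sqrt{\left(168 - 333\right) \left(-74\right) + \sqrt{-126321 - 150438}} = \sqrt{\left(-165\right) \left(-74\right) + \sqrt{-276759}} = \sqrt{12210 + 3 i \sqrt{30751}}$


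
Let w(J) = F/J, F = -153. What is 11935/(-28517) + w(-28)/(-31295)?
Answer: -10462526201/24988306420 ≈ -0.41870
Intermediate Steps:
w(J) = -153/J
11935/(-28517) + w(-28)/(-31295) = 11935/(-28517) - 153/(-28)/(-31295) = 11935*(-1/28517) - 153*(-1/28)*(-1/31295) = -11935/28517 + (153/28)*(-1/31295) = -11935/28517 - 153/876260 = -10462526201/24988306420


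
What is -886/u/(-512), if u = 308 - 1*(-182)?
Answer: 443/125440 ≈ 0.0035316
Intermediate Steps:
u = 490 (u = 308 + 182 = 490)
-886/u/(-512) = -886/490/(-512) = -886*1/490*(-1/512) = -443/245*(-1/512) = 443/125440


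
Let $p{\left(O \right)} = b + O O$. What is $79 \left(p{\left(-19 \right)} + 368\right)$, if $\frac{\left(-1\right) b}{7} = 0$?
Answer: $57591$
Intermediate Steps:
$b = 0$ ($b = \left(-7\right) 0 = 0$)
$p{\left(O \right)} = O^{2}$ ($p{\left(O \right)} = 0 + O O = 0 + O^{2} = O^{2}$)
$79 \left(p{\left(-19 \right)} + 368\right) = 79 \left(\left(-19\right)^{2} + 368\right) = 79 \left(361 + 368\right) = 79 \cdot 729 = 57591$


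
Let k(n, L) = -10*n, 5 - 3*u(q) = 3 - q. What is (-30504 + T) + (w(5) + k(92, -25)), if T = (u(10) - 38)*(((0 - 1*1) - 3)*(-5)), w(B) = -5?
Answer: -32109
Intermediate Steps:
u(q) = ⅔ + q/3 (u(q) = 5/3 - (3 - q)/3 = 5/3 + (-1 + q/3) = ⅔ + q/3)
T = -680 (T = ((⅔ + (⅓)*10) - 38)*(((0 - 1*1) - 3)*(-5)) = ((⅔ + 10/3) - 38)*(((0 - 1) - 3)*(-5)) = (4 - 38)*((-1 - 3)*(-5)) = -(-136)*(-5) = -34*20 = -680)
(-30504 + T) + (w(5) + k(92, -25)) = (-30504 - 680) + (-5 - 10*92) = -31184 + (-5 - 920) = -31184 - 925 = -32109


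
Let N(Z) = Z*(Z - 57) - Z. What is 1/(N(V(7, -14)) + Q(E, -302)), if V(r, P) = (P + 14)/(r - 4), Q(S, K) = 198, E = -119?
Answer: 1/198 ≈ 0.0050505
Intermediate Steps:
V(r, P) = (14 + P)/(-4 + r)
N(Z) = -Z + Z*(-57 + Z) (N(Z) = Z*(-57 + Z) - Z = -Z + Z*(-57 + Z))
1/(N(V(7, -14)) + Q(E, -302)) = 1/(((14 - 14)/(-4 + 7))*(-58 + (14 - 14)/(-4 + 7)) + 198) = 1/((0/3)*(-58 + 0/3) + 198) = 1/(((⅓)*0)*(-58 + (⅓)*0) + 198) = 1/(0*(-58 + 0) + 198) = 1/(0*(-58) + 198) = 1/(0 + 198) = 1/198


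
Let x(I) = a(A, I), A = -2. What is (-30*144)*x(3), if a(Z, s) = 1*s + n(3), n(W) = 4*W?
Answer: -64800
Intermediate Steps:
a(Z, s) = 12 + s (a(Z, s) = 1*s + 4*3 = s + 12 = 12 + s)
x(I) = 12 + I
(-30*144)*x(3) = (-30*144)*(12 + 3) = -4320*15 = -64800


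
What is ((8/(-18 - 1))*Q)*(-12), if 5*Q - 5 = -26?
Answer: -2016/95 ≈ -21.221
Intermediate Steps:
Q = -21/5 (Q = 1 + (⅕)*(-26) = 1 - 26/5 = -21/5 ≈ -4.2000)
((8/(-18 - 1))*Q)*(-12) = ((8/(-18 - 1))*(-21/5))*(-12) = ((8/(-19))*(-21/5))*(-12) = ((8*(-1/19))*(-21/5))*(-12) = -8/19*(-21/5)*(-12) = (168/95)*(-12) = -2016/95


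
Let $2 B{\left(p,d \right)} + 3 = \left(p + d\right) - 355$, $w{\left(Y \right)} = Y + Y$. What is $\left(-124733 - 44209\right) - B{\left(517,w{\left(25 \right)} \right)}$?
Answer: $- \frac{338093}{2} \approx -1.6905 \cdot 10^{5}$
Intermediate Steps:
$w{\left(Y \right)} = 2 Y$
$B{\left(p,d \right)} = -179 + \frac{d}{2} + \frac{p}{2}$ ($B{\left(p,d \right)} = - \frac{3}{2} + \frac{\left(p + d\right) - 355}{2} = - \frac{3}{2} + \frac{\left(d + p\right) - 355}{2} = - \frac{3}{2} + \frac{-355 + d + p}{2} = - \frac{3}{2} + \left(- \frac{355}{2} + \frac{d}{2} + \frac{p}{2}\right) = -179 + \frac{d}{2} + \frac{p}{2}$)
$\left(-124733 - 44209\right) - B{\left(517,w{\left(25 \right)} \right)} = \left(-124733 - 44209\right) - \left(-179 + \frac{2 \cdot 25}{2} + \frac{1}{2} \cdot 517\right) = -168942 - \left(-179 + \frac{1}{2} \cdot 50 + \frac{517}{2}\right) = -168942 - \left(-179 + 25 + \frac{517}{2}\right) = -168942 - \frac{209}{2} = - \frac{338093}{2}$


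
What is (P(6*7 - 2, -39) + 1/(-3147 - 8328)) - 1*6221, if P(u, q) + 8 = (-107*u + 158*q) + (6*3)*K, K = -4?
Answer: -192125926/11475 ≈ -16743.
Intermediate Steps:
P(u, q) = -80 - 107*u + 158*q (P(u, q) = -8 + ((-107*u + 158*q) + (6*3)*(-4)) = -8 + ((-107*u + 158*q) + 18*(-4)) = -8 + ((-107*u + 158*q) - 72) = -8 + (-72 - 107*u + 158*q) = -80 - 107*u + 158*q)
(P(6*7 - 2, -39) + 1/(-3147 - 8328)) - 1*6221 = ((-80 - 107*(6*7 - 2) + 158*(-39)) + 1/(-3147 - 8328)) - 1*6221 = ((-80 - 107*(42 - 2) - 6162) + 1/(-11475)) - 6221 = ((-80 - 107*40 - 6162) - 1/11475) - 6221 = ((-80 - 4280 - 6162) - 1/11475) - 6221 = (-10522 - 1/11475) - 6221 = -120739951/11475 - 6221 = -192125926/11475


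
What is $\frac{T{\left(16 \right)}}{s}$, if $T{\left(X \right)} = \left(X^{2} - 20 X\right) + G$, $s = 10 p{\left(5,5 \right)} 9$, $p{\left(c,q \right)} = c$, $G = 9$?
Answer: $- \frac{11}{90} \approx -0.12222$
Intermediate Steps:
$s = 450$ ($s = 10 \cdot 5 \cdot 9 = 50 \cdot 9 = 450$)
$T{\left(X \right)} = 9 + X^{2} - 20 X$ ($T{\left(X \right)} = \left(X^{2} - 20 X\right) + 9 = 9 + X^{2} - 20 X$)
$\frac{T{\left(16 \right)}}{s} = \frac{9 + 16^{2} - 320}{450} = \left(9 + 256 - 320\right) \frac{1}{450} = \left(-55\right) \frac{1}{450} = - \frac{11}{90}$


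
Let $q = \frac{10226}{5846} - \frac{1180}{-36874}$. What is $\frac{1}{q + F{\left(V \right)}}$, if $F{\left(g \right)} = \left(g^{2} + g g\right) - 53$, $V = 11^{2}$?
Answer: $\frac{53891351}{1575286291330} \approx 3.4211 \cdot 10^{-5}$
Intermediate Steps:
$V = 121$
$q = \frac{95992951}{53891351}$ ($q = 10226 \cdot \frac{1}{5846} - - \frac{590}{18437} = \frac{5113}{2923} + \frac{590}{18437} = \frac{95992951}{53891351} \approx 1.7812$)
$F{\left(g \right)} = -53 + 2 g^{2}$ ($F{\left(g \right)} = \left(g^{2} + g^{2}\right) - 53 = 2 g^{2} - 53 = -53 + 2 g^{2}$)
$\frac{1}{q + F{\left(V \right)}} = \frac{1}{\frac{95992951}{53891351} - \left(53 - 2 \cdot 121^{2}\right)} = \frac{1}{\frac{95992951}{53891351} + \left(-53 + 2 \cdot 14641\right)} = \frac{1}{\frac{95992951}{53891351} + \left(-53 + 29282\right)} = \frac{1}{\frac{95992951}{53891351} + 29229} = \frac{1}{\frac{1575286291330}{53891351}} = \frac{53891351}{1575286291330}$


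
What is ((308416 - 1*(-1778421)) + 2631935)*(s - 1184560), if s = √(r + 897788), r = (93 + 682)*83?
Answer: -5589668560320 + 4718772*√962113 ≈ -5.5850e+12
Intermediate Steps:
r = 64325 (r = 775*83 = 64325)
s = √962113 (s = √(64325 + 897788) = √962113 ≈ 980.87)
((308416 - 1*(-1778421)) + 2631935)*(s - 1184560) = ((308416 - 1*(-1778421)) + 2631935)*(√962113 - 1184560) = ((308416 + 1778421) + 2631935)*(-1184560 + √962113) = (2086837 + 2631935)*(-1184560 + √962113) = 4718772*(-1184560 + √962113) = -5589668560320 + 4718772*√962113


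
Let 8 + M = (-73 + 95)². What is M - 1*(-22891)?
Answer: 23367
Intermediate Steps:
M = 476 (M = -8 + (-73 + 95)² = -8 + 22² = -8 + 484 = 476)
M - 1*(-22891) = 476 - 1*(-22891) = 476 + 22891 = 23367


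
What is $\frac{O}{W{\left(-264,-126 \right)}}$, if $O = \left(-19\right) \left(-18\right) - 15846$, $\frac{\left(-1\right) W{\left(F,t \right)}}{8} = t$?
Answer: $- \frac{323}{21} \approx -15.381$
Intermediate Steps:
$W{\left(F,t \right)} = - 8 t$
$O = -15504$ ($O = 342 - 15846 = -15504$)
$\frac{O}{W{\left(-264,-126 \right)}} = - \frac{15504}{\left(-8\right) \left(-126\right)} = - \frac{15504}{1008} = \left(-15504\right) \frac{1}{1008} = - \frac{323}{21}$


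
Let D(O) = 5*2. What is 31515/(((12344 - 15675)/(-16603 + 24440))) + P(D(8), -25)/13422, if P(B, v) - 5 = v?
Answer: -1657503315415/22354341 ≈ -74147.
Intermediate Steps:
D(O) = 10
P(B, v) = 5 + v
31515/(((12344 - 15675)/(-16603 + 24440))) + P(D(8), -25)/13422 = 31515/(((12344 - 15675)/(-16603 + 24440))) + (5 - 25)/13422 = 31515/((-3331/7837)) - 20*1/13422 = 31515/((-3331*1/7837)) - 10/6711 = 31515/(-3331/7837) - 10/6711 = 31515*(-7837/3331) - 10/6711 = -246983055/3331 - 10/6711 = -1657503315415/22354341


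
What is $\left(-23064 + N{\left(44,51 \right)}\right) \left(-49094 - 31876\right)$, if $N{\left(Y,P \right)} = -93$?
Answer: $1875022290$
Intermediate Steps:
$\left(-23064 + N{\left(44,51 \right)}\right) \left(-49094 - 31876\right) = \left(-23064 - 93\right) \left(-49094 - 31876\right) = \left(-23157\right) \left(-80970\right) = 1875022290$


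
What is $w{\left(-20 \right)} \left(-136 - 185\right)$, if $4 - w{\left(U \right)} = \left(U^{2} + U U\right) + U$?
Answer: $249096$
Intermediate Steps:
$w{\left(U \right)} = 4 - U - 2 U^{2}$ ($w{\left(U \right)} = 4 - \left(\left(U^{2} + U U\right) + U\right) = 4 - \left(\left(U^{2} + U^{2}\right) + U\right) = 4 - \left(2 U^{2} + U\right) = 4 - \left(U + 2 U^{2}\right) = 4 - U - 2 U^{2}$)
$w{\left(-20 \right)} \left(-136 - 185\right) = \left(4 - -20 - 2 \left(-20\right)^{2}\right) \left(-136 - 185\right) = \left(4 + 20 - 800\right) \left(-321\right) = \left(-776\right) \left(-321\right) = 249096$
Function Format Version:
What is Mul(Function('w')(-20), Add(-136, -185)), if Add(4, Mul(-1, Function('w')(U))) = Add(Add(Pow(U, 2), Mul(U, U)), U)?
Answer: 249096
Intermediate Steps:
Function('w')(U) = Add(4, Mul(-1, U), Mul(-2, Pow(U, 2))) (Function('w')(U) = Add(4, Mul(-1, Add(Add(Pow(U, 2), Mul(U, U)), U))) = Add(4, Mul(-1, Add(Add(Pow(U, 2), Pow(U, 2)), U))) = Add(4, Mul(-1, Add(Mul(2, Pow(U, 2)), U))) = Add(4, Mul(-1, Add(U, Mul(2, Pow(U, 2))))) = Add(4, Add(Mul(-1, U), Mul(-2, Pow(U, 2)))) = Add(4, Mul(-1, U), Mul(-2, Pow(U, 2))))
Mul(Function('w')(-20), Add(-136, -185)) = Mul(Add(4, Mul(-1, -20), Mul(-2, Pow(-20, 2))), Add(-136, -185)) = Mul(Add(4, 20, Mul(-2, 400)), -321) = Mul(Add(4, 20, -800), -321) = Mul(-776, -321) = 249096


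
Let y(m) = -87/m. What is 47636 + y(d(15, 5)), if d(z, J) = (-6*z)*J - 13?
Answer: 22055555/463 ≈ 47636.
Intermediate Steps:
d(z, J) = -13 - 6*J*z (d(z, J) = -6*J*z - 13 = -13 - 6*J*z)
47636 + y(d(15, 5)) = 47636 - 87/(-13 - 6*5*15) = 47636 - 87/(-13 - 450) = 47636 - 87/(-463) = 47636 - 87*(-1/463) = 47636 + 87/463 = 22055555/463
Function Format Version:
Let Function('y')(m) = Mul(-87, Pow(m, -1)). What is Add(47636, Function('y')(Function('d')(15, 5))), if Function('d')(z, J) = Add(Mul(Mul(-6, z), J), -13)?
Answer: Rational(22055555, 463) ≈ 47636.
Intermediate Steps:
Function('d')(z, J) = Add(-13, Mul(-6, J, z)) (Function('d')(z, J) = Add(Mul(-6, J, z), -13) = Add(-13, Mul(-6, J, z)))
Add(47636, Function('y')(Function('d')(15, 5))) = Add(47636, Mul(-87, Pow(Add(-13, Mul(-6, 5, 15)), -1))) = Add(47636, Mul(-87, Pow(Add(-13, -450), -1))) = Add(47636, Mul(-87, Pow(-463, -1))) = Add(47636, Mul(-87, Rational(-1, 463))) = Add(47636, Rational(87, 463)) = Rational(22055555, 463)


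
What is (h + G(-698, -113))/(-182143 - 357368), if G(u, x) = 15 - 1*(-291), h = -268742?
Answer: 38348/77073 ≈ 0.49755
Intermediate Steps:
G(u, x) = 306 (G(u, x) = 15 + 291 = 306)
(h + G(-698, -113))/(-182143 - 357368) = (-268742 + 306)/(-182143 - 357368) = -268436/(-539511) = -268436*(-1/539511) = 38348/77073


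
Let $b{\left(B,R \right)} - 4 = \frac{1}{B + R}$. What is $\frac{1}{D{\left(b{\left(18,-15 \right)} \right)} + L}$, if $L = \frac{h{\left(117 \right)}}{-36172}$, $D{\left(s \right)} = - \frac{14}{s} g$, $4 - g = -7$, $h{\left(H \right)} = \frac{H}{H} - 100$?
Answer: $- \frac{470236}{16710177} \approx -0.028141$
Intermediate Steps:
$h{\left(H \right)} = -99$ ($h{\left(H \right)} = 1 - 100 = -99$)
$g = 11$ ($g = 4 - -7 = 4 + 7 = 11$)
$b{\left(B,R \right)} = 4 + \frac{1}{B + R}$
$D{\left(s \right)} = - \frac{154}{s}$ ($D{\left(s \right)} = - \frac{14}{s} 11 = - \frac{154}{s}$)
$L = \frac{99}{36172}$ ($L = - \frac{99}{-36172} = \left(-99\right) \left(- \frac{1}{36172}\right) = \frac{99}{36172} \approx 0.0027369$)
$\frac{1}{D{\left(b{\left(18,-15 \right)} \right)} + L} = \frac{1}{- \frac{154}{\frac{1}{18 - 15} \left(1 + 4 \cdot 18 + 4 \left(-15\right)\right)} + \frac{99}{36172}} = \frac{1}{- \frac{154}{\frac{1}{3} \left(1 + 72 - 60\right)} + \frac{99}{36172}} = \frac{1}{- \frac{154}{\frac{1}{3} \cdot 13} + \frac{99}{36172}} = \frac{1}{- \frac{154}{\frac{13}{3}} + \frac{99}{36172}} = \frac{1}{\left(-154\right) \frac{3}{13} + \frac{99}{36172}} = \frac{1}{- \frac{462}{13} + \frac{99}{36172}} = \frac{1}{- \frac{16710177}{470236}} = - \frac{470236}{16710177}$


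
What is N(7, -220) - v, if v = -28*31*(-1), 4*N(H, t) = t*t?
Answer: 11232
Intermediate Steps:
N(H, t) = t**2/4 (N(H, t) = (t*t)/4 = t**2/4)
v = 868 (v = -868*(-1) = 868)
N(7, -220) - v = (1/4)*(-220)**2 - 1*868 = (1/4)*48400 - 868 = 12100 - 868 = 11232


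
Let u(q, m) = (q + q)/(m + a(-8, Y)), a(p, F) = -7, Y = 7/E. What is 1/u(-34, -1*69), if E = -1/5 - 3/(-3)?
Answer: 19/17 ≈ 1.1176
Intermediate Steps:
E = ⅘ (E = -1*⅕ - 3*(-⅓) = -⅕ + 1 = ⅘ ≈ 0.80000)
Y = 35/4 (Y = 7/(⅘) = 7*(5/4) = 35/4 ≈ 8.7500)
u(q, m) = 2*q/(-7 + m) (u(q, m) = (q + q)/(m - 7) = (2*q)/(-7 + m) = 2*q/(-7 + m))
1/u(-34, -1*69) = 1/(2*(-34)/(-7 - 1*69)) = 1/(2*(-34)/(-7 - 69)) = 1/(2*(-34)/(-76)) = 1/(2*(-34)*(-1/76)) = 1/(17/19) = 19/17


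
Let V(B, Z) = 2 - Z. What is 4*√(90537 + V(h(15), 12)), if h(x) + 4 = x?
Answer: 4*√90527 ≈ 1203.5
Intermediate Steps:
h(x) = -4 + x
4*√(90537 + V(h(15), 12)) = 4*√(90537 + (2 - 1*12)) = 4*√(90537 + (2 - 12)) = 4*√(90537 - 10) = 4*√90527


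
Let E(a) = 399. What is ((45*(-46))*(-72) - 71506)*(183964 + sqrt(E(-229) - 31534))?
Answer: 14263464776 + 77534*I*sqrt(31135) ≈ 1.4263e+10 + 1.3681e+7*I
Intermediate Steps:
((45*(-46))*(-72) - 71506)*(183964 + sqrt(E(-229) - 31534)) = ((45*(-46))*(-72) - 71506)*(183964 + sqrt(399 - 31534)) = (-2070*(-72) - 71506)*(183964 + sqrt(-31135)) = (149040 - 71506)*(183964 + I*sqrt(31135)) = 77534*(183964 + I*sqrt(31135)) = 14263464776 + 77534*I*sqrt(31135)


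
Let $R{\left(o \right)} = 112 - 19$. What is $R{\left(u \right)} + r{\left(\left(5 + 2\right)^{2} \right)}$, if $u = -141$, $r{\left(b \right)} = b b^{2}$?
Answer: $117742$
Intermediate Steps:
$r{\left(b \right)} = b^{3}$
$R{\left(o \right)} = 93$
$R{\left(u \right)} + r{\left(\left(5 + 2\right)^{2} \right)} = 93 + \left(\left(5 + 2\right)^{2}\right)^{3} = 93 + \left(7^{2}\right)^{3} = 93 + 49^{3} = 93 + 117649 = 117742$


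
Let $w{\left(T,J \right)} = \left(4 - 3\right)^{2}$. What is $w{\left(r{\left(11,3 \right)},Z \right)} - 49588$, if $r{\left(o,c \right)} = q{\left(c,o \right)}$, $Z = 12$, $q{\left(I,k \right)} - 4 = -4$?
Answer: $-49587$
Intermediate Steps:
$q{\left(I,k \right)} = 0$ ($q{\left(I,k \right)} = 4 - 4 = 0$)
$r{\left(o,c \right)} = 0$
$w{\left(T,J \right)} = 1$ ($w{\left(T,J \right)} = 1^{2} = 1$)
$w{\left(r{\left(11,3 \right)},Z \right)} - 49588 = 1 - 49588 = -49587$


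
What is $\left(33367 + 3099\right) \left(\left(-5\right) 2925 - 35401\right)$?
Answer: $-1824248116$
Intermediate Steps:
$\left(33367 + 3099\right) \left(\left(-5\right) 2925 - 35401\right) = 36466 \left(-14625 - 35401\right) = 36466 \left(-50026\right) = -1824248116$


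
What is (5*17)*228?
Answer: 19380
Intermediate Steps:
(5*17)*228 = 85*228 = 19380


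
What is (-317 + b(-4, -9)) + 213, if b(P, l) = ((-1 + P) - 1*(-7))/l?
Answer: -938/9 ≈ -104.22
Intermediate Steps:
b(P, l) = (6 + P)/l (b(P, l) = ((-1 + P) + 7)/l = (6 + P)/l)
(-317 + b(-4, -9)) + 213 = (-317 + (6 - 4)/(-9)) + 213 = (-317 - ⅑*2) + 213 = (-317 - 2/9) + 213 = -2855/9 + 213 = -938/9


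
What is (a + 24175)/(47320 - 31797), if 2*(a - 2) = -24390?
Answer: 11982/15523 ≈ 0.77189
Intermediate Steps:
a = -12193 (a = 2 + (1/2)*(-24390) = 2 - 12195 = -12193)
(a + 24175)/(47320 - 31797) = (-12193 + 24175)/(47320 - 31797) = 11982/15523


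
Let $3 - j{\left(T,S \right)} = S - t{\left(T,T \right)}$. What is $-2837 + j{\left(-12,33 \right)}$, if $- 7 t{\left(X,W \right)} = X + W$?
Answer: $- \frac{20045}{7} \approx -2863.6$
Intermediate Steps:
$t{\left(X,W \right)} = - \frac{W}{7} - \frac{X}{7}$ ($t{\left(X,W \right)} = - \frac{X + W}{7} = - \frac{W + X}{7} = - \frac{W}{7} - \frac{X}{7}$)
$j{\left(T,S \right)} = 3 - S - \frac{2 T}{7}$ ($j{\left(T,S \right)} = 3 - \left(S - \left(- \frac{T}{7} - \frac{T}{7}\right)\right) = 3 - \left(S - - \frac{2 T}{7}\right) = 3 - \left(S + \frac{2 T}{7}\right) = 3 - S - \frac{2 T}{7}$)
$-2837 + j{\left(-12,33 \right)} = -2837 - \frac{186}{7} = - \frac{20045}{7}$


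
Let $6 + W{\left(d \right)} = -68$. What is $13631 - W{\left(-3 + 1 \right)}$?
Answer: $13705$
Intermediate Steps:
$W{\left(d \right)} = -74$ ($W{\left(d \right)} = -6 - 68 = -74$)
$13631 - W{\left(-3 + 1 \right)} = 13631 - -74 = 13631 + 74 = 13705$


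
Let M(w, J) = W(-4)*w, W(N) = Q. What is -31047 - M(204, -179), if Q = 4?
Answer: -31863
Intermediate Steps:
W(N) = 4
M(w, J) = 4*w
-31047 - M(204, -179) = -31047 - 4*204 = -31047 - 1*816 = -31047 - 816 = -31863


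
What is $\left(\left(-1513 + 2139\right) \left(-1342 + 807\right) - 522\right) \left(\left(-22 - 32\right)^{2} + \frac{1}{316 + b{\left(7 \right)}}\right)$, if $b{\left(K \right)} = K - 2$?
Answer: $- \frac{313976762984}{321} \approx -9.7812 \cdot 10^{8}$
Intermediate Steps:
$b{\left(K \right)} = -2 + K$ ($b{\left(K \right)} = K - 2 = -2 + K$)
$\left(\left(-1513 + 2139\right) \left(-1342 + 807\right) - 522\right) \left(\left(-22 - 32\right)^{2} + \frac{1}{316 + b{\left(7 \right)}}\right) = \left(\left(-1513 + 2139\right) \left(-1342 + 807\right) - 522\right) \left(\left(-22 - 32\right)^{2} + \frac{1}{316 + \left(-2 + 7\right)}\right) = \left(626 \left(-535\right) - 522\right) \left(\left(-54\right)^{2} + \frac{1}{316 + 5}\right) = \left(-334910 - 522\right) \left(2916 + \frac{1}{321}\right) = - 335432 \left(2916 + \frac{1}{321}\right) = \left(-335432\right) \frac{936037}{321} = - \frac{313976762984}{321}$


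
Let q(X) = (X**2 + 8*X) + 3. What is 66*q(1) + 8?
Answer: 800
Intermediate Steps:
q(X) = 3 + X**2 + 8*X
66*q(1) + 8 = 66*(3 + 1**2 + 8*1) + 8 = 66*(3 + 1 + 8) + 8 = 66*12 + 8 = 792 + 8 = 800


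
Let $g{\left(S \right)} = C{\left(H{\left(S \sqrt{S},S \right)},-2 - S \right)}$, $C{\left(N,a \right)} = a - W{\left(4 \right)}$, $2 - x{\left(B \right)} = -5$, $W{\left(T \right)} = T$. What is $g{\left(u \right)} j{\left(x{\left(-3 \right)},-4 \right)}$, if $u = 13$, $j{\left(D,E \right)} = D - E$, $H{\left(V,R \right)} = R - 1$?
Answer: $-209$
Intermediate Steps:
$H{\left(V,R \right)} = -1 + R$
$x{\left(B \right)} = 7$ ($x{\left(B \right)} = 2 - -5 = 2 + 5 = 7$)
$C{\left(N,a \right)} = -4 + a$ ($C{\left(N,a \right)} = a - 4 = -4 + a$)
$g{\left(S \right)} = -6 - S$ ($g{\left(S \right)} = -4 - \left(2 + S\right) = -6 - S$)
$g{\left(u \right)} j{\left(x{\left(-3 \right)},-4 \right)} = \left(-6 - 13\right) \left(7 - -4\right) = \left(-6 - 13\right) \left(7 + 4\right) = \left(-19\right) 11 = -209$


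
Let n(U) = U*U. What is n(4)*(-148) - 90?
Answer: -2458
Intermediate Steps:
n(U) = U²
n(4)*(-148) - 90 = 4²*(-148) - 90 = 16*(-148) - 90 = -2368 - 90 = -2458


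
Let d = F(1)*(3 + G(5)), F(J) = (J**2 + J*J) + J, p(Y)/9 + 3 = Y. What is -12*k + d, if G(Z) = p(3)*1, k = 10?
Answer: -111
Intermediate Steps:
p(Y) = -27 + 9*Y
F(J) = J + 2*J**2 (F(J) = (J**2 + J**2) + J = 2*J**2 + J = J + 2*J**2)
G(Z) = 0 (G(Z) = (-27 + 9*3)*1 = (-27 + 27)*1 = 0*1 = 0)
d = 9 (d = (1*(1 + 2*1))*(3 + 0) = (1*(1 + 2))*3 = (1*3)*3 = 3*3 = 9)
-12*k + d = -12*10 + 9 = -120 + 9 = -111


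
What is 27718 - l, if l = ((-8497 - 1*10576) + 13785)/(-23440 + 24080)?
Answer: 2218101/80 ≈ 27726.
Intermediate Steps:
l = -661/80 (l = ((-8497 - 10576) + 13785)/640 = (-19073 + 13785)*(1/640) = -5288*1/640 = -661/80 ≈ -8.2625)
27718 - l = 27718 - 1*(-661/80) = 27718 + 661/80 = 2218101/80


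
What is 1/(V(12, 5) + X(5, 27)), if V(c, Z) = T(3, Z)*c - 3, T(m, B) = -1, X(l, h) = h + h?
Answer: 1/39 ≈ 0.025641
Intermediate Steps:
X(l, h) = 2*h
V(c, Z) = -3 - c (V(c, Z) = -c - 3 = -3 - c)
1/(V(12, 5) + X(5, 27)) = 1/((-3 - 1*12) + 2*27) = 1/((-3 - 12) + 54) = 1/(-15 + 54) = 1/39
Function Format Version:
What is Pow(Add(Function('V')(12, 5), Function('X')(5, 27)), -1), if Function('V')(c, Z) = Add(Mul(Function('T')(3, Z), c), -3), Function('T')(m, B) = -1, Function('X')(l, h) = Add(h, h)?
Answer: Rational(1, 39) ≈ 0.025641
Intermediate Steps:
Function('X')(l, h) = Mul(2, h)
Function('V')(c, Z) = Add(-3, Mul(-1, c)) (Function('V')(c, Z) = Add(Mul(-1, c), -3) = Add(-3, Mul(-1, c)))
Pow(Add(Function('V')(12, 5), Function('X')(5, 27)), -1) = Pow(Add(Add(-3, Mul(-1, 12)), Mul(2, 27)), -1) = Pow(Add(Add(-3, -12), 54), -1) = Pow(Add(-15, 54), -1) = Pow(39, -1) = Rational(1, 39)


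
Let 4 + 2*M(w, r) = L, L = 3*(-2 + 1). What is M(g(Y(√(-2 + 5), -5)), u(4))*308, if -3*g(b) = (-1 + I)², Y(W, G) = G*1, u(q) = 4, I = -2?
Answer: -1078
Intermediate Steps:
Y(W, G) = G
g(b) = -3 (g(b) = -(-1 - 2)²/3 = -⅓*(-3)² = -⅓*9 = -3)
L = -3 (L = 3*(-1) = -3)
M(w, r) = -7/2 (M(w, r) = -2 + (½)*(-3) = -2 - 3/2 = -7/2)
M(g(Y(√(-2 + 5), -5)), u(4))*308 = -7/2*308 = -1078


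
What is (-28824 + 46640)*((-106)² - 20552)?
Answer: -165973856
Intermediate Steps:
(-28824 + 46640)*((-106)² - 20552) = 17816*(11236 - 20552) = 17816*(-9316) = -165973856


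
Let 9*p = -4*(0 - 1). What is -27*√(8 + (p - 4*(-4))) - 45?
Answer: -45 - 18*√55 ≈ -178.49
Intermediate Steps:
p = 4/9 (p = (-4*(0 - 1))/9 = (-4*(-1))/9 = (⅑)*4 = 4/9 ≈ 0.44444)
-27*√(8 + (p - 4*(-4))) - 45 = -27*√(8 + (4/9 - 4*(-4))) - 45 = -27*√(8 + (4/9 + 16)) - 45 = -27*√(8 + 148/9) - 45 = -18*√55 - 45 = -45 - 18*√55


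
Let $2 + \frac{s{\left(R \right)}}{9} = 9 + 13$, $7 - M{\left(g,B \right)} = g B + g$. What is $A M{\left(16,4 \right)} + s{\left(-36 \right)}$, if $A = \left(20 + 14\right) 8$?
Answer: $-19676$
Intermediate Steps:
$A = 272$ ($A = 34 \cdot 8 = 272$)
$M{\left(g,B \right)} = 7 - g - B g$ ($M{\left(g,B \right)} = 7 - \left(g B + g\right) = 7 - \left(B g + g\right) = 7 - \left(g + B g\right) = 7 - g - B g$)
$s{\left(R \right)} = 180$ ($s{\left(R \right)} = -18 + 9 \left(9 + 13\right) = -18 + 9 \cdot 22 = -18 + 198 = 180$)
$A M{\left(16,4 \right)} + s{\left(-36 \right)} = 272 \left(7 - 16 - 4 \cdot 16\right) + 180 = 272 \left(7 - 16 - 64\right) + 180 = 272 \left(-73\right) + 180 = -19856 + 180 = -19676$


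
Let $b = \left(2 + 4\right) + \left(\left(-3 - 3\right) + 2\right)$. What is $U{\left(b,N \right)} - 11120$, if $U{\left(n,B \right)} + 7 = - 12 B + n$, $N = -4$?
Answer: $-11077$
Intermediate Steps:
$b = 2$ ($b = 6 + \left(-6 + 2\right) = 6 - 4 = 2$)
$U{\left(n,B \right)} = -7 + n - 12 B$ ($U{\left(n,B \right)} = -7 - \left(- n + 12 B\right) = -7 + n - 12 B$)
$U{\left(b,N \right)} - 11120 = \left(-7 + 2 - -48\right) - 11120 = \left(-7 + 2 + 48\right) - 11120 = 43 - 11120 = -11077$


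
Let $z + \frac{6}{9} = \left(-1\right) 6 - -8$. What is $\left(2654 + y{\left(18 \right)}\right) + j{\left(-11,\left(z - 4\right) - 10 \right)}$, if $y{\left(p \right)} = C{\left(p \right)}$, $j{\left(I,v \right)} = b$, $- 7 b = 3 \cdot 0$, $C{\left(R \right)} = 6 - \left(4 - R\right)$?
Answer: $2674$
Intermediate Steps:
$z = \frac{4}{3}$ ($z = - \frac{2}{3} - -2 = - \frac{2}{3} + \left(-6 + 8\right) = - \frac{2}{3} + 2 = \frac{4}{3} \approx 1.3333$)
$C{\left(R \right)} = 2 + R$ ($C{\left(R \right)} = 6 + \left(-4 + R\right) = 2 + R$)
$b = 0$ ($b = - \frac{3 \cdot 0}{7} = \left(- \frac{1}{7}\right) 0 = 0$)
$j{\left(I,v \right)} = 0$
$y{\left(p \right)} = 2 + p$
$\left(2654 + y{\left(18 \right)}\right) + j{\left(-11,\left(z - 4\right) - 10 \right)} = \left(2654 + \left(2 + 18\right)\right) + 0 = \left(2654 + 20\right) + 0 = 2674 + 0 = 2674$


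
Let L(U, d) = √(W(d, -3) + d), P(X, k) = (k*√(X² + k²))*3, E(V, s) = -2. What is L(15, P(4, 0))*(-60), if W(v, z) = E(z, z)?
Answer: -60*I*√2 ≈ -84.853*I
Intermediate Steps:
W(v, z) = -2
P(X, k) = 3*k*√(X² + k²)
L(U, d) = √(-2 + d)
L(15, P(4, 0))*(-60) = √(-2 + 3*0*√(4² + 0²))*(-60) = √(-2 + 3*0*√(16 + 0))*(-60) = √(-2 + 3*0*√16)*(-60) = √(-2 + 3*0*4)*(-60) = √(-2 + 0)*(-60) = √(-2)*(-60) = (I*√2)*(-60) = -60*I*√2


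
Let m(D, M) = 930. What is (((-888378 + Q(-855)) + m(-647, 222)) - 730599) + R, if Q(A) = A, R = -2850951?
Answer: -4469853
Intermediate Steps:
(((-888378 + Q(-855)) + m(-647, 222)) - 730599) + R = (((-888378 - 855) + 930) - 730599) - 2850951 = ((-889233 + 930) - 730599) - 2850951 = (-888303 - 730599) - 2850951 = -1618902 - 2850951 = -4469853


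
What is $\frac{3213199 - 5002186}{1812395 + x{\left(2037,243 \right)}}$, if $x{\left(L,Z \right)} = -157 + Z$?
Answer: $- \frac{1788987}{1812481} \approx -0.98704$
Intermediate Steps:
$\frac{3213199 - 5002186}{1812395 + x{\left(2037,243 \right)}} = \frac{3213199 - 5002186}{1812395 + \left(-157 + 243\right)} = - \frac{1788987}{1812395 + 86} = - \frac{1788987}{1812481}$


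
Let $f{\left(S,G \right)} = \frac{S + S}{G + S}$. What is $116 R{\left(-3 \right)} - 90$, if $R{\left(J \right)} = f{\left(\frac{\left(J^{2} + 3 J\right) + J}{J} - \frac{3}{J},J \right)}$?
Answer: $-554$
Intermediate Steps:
$f{\left(S,G \right)} = \frac{2 S}{G + S}$
$R{\left(J \right)} = \frac{2 \left(- \frac{3}{J} + \frac{J^{2} + 4 J}{J}\right)}{J - \frac{3}{J} + \frac{J^{2} + 4 J}{J}}$ ($R{\left(J \right)} = \frac{2 \left(\frac{\left(J^{2} + 3 J\right) + J}{J} - \frac{3}{J}\right)}{J + \left(\frac{\left(J^{2} + 3 J\right) + J}{J} - \frac{3}{J}\right)} = \frac{2 \left(\frac{J^{2} + 4 J}{J} - \frac{3}{J}\right)}{J + \left(\frac{J^{2} + 4 J}{J} - \frac{3}{J}\right)} = \frac{2 \left(- \frac{3}{J} + \frac{J^{2} + 4 J}{J}\right)}{J + \left(- \frac{3}{J} + \frac{J^{2} + 4 J}{J}\right)} = \frac{2 \left(- \frac{3}{J} + \frac{J^{2} + 4 J}{J}\right)}{J - \frac{3}{J} + \frac{J^{2} + 4 J}{J}}$)
$116 R{\left(-3 \right)} - 90 = 116 \frac{2 \left(-3 - 3 \left(4 - 3\right)\right)}{-3 + \left(-3\right)^{2} - 3 \left(4 - 3\right)} - 90 = 116 \frac{2 \left(-3 - 3\right)}{-3 + 9 - 3} - 90 = 116 \cdot 2 \cdot \frac{1}{3} \left(-6\right) - 90 = 116 \left(-4\right) - 90 = -464 - 90 = -554$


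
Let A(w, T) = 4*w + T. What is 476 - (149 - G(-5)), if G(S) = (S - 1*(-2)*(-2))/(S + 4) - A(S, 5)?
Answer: 351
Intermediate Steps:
A(w, T) = T + 4*w
G(S) = -5 - 4*S + (-4 + S)/(4 + S) (G(S) = (S - 1*(-2)*(-2))/(S + 4) - (5 + 4*S) = (S + 2*(-2))/(4 + S) + (-5 - 4*S) = (S - 4)/(4 + S) + (-5 - 4*S) = (-4 + S)/(4 + S) + (-5 - 4*S) = -5 - 4*S + (-4 + S)/(4 + S))
476 - (149 - G(-5)) = 476 - (149 - 4*(-6 - 1*(-5)² - 5*(-5))/(4 - 5)) = 476 - (149 - 4*(-6 - 1*25 + 25)/(-1)) = 476 - (149 - 4*(-1)*(-6 - 25 + 25)) = 476 - (149 - 4*(-1)*(-6)) = 476 - (149 - 1*24) = 476 - (149 - 24) = 476 - 1*125 = 476 - 125 = 351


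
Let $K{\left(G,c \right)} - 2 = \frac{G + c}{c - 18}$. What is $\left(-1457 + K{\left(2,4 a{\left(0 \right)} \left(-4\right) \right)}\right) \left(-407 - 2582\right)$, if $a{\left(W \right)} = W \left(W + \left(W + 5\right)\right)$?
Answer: $\frac{39143944}{9} \approx 4.3493 \cdot 10^{6}$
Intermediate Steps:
$a{\left(W \right)} = W \left(5 + 2 W\right)$ ($a{\left(W \right)} = W \left(W + \left(5 + W\right)\right) = W \left(5 + 2 W\right)$)
$K{\left(G,c \right)} = 2 + \frac{G + c}{-18 + c}$ ($K{\left(G,c \right)} = 2 + \frac{G + c}{c - 18} = 2 + \frac{G + c}{-18 + c}$)
$\left(-1457 + K{\left(2,4 a{\left(0 \right)} \left(-4\right) \right)}\right) \left(-407 - 2582\right) = \left(-1457 + \frac{-36 + 2 + 3 \cdot 4 \cdot 0 \left(5 + 2 \cdot 0\right) \left(-4\right)}{-18 + 4 \cdot 0 \left(5 + 2 \cdot 0\right) \left(-4\right)}\right) \left(-407 - 2582\right) = \left(-1457 + \frac{-36 + 2 + 3 \cdot 4 \cdot 0 \left(5 + 0\right) \left(-4\right)}{-18 + 4 \cdot 0 \left(5 + 0\right) \left(-4\right)}\right) \left(-2989\right) = \left(-1457 + \frac{-36 + 2 + 3 \cdot 4 \cdot 0 \cdot 5 \left(-4\right)}{-18 + 4 \cdot 0 \cdot 5 \left(-4\right)}\right) \left(-2989\right) = \left(-1457 + \frac{-36 + 2 + 3 \cdot 4 \cdot 0 \left(-4\right)}{-18 + 4 \cdot 0 \left(-4\right)}\right) \left(-2989\right) = \left(-1457 + \frac{-36 + 2 + 3 \cdot 0 \left(-4\right)}{-18 + 0 \left(-4\right)}\right) \left(-2989\right) = \left(-1457 + \frac{-36 + 2 + 3 \cdot 0}{-18 + 0}\right) \left(-2989\right) = \left(-1457 + \frac{-36 + 2 + 0}{-18}\right) \left(-2989\right) = \left(-1457 - - \frac{17}{9}\right) \left(-2989\right) = \left(-1457 + \frac{17}{9}\right) \left(-2989\right) = \left(- \frac{13096}{9}\right) \left(-2989\right) = \frac{39143944}{9}$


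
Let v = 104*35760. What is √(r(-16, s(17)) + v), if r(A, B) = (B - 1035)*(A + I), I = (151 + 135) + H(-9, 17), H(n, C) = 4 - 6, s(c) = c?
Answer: 2*√861554 ≈ 1856.4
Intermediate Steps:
H(n, C) = -2
I = 284 (I = (151 + 135) - 2 = 286 - 2 = 284)
v = 3719040
r(A, B) = (-1035 + B)*(284 + A) (r(A, B) = (B - 1035)*(A + 284) = (-1035 + B)*(284 + A))
√(r(-16, s(17)) + v) = √((-293940 - 1035*(-16) + 284*17 - 16*17) + 3719040) = √((-293940 + 16560 + 4828 - 272) + 3719040) = √(-272824 + 3719040) = √3446216 = 2*√861554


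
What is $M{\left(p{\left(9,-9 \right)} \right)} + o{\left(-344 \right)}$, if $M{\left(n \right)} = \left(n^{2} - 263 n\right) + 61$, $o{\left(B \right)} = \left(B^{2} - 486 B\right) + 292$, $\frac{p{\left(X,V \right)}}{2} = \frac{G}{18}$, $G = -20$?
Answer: $\frac{23203453}{81} \approx 2.8646 \cdot 10^{5}$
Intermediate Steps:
$p{\left(X,V \right)} = - \frac{20}{9}$ ($p{\left(X,V \right)} = 2 \left(- \frac{20}{18}\right) = 2 \left(\left(-20\right) \frac{1}{18}\right) = 2 \left(- \frac{10}{9}\right) = - \frac{20}{9}$)
$o{\left(B \right)} = 292 + B^{2} - 486 B$
$M{\left(n \right)} = 61 + n^{2} - 263 n$
$M{\left(p{\left(9,-9 \right)} \right)} + o{\left(-344 \right)} = \left(61 + \left(- \frac{20}{9}\right)^{2} - - \frac{5260}{9}\right) + \left(292 + \left(-344\right)^{2} - -167184\right) = \left(61 + \frac{400}{81} + \frac{5260}{9}\right) + \left(292 + 118336 + 167184\right) = \frac{52681}{81} + 285812 = \frac{23203453}{81}$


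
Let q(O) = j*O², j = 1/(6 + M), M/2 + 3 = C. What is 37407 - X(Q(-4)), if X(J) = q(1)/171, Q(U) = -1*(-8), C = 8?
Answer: 102345551/2736 ≈ 37407.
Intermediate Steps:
M = 10 (M = -6 + 2*8 = -6 + 16 = 10)
j = 1/16 (j = 1/(6 + 10) = 1/16 ≈ 0.062500)
Q(U) = 8
q(O) = O²/16
X(J) = 1/2736 (X(J) = ((1/16)*1²)/171 = ((1/16)*1)*(1/171) = (1/16)*(1/171) = 1/2736)
37407 - X(Q(-4)) = 37407 - 1*1/2736 = 37407 - 1/2736 = 102345551/2736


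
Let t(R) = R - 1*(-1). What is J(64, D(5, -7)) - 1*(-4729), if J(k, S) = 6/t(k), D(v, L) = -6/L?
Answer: 307391/65 ≈ 4729.1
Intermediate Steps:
t(R) = 1 + R (t(R) = R + 1 = 1 + R)
J(k, S) = 6/(1 + k)
J(64, D(5, -7)) - 1*(-4729) = 6/(1 + 64) - 1*(-4729) = 6/65 + 4729 = 307391/65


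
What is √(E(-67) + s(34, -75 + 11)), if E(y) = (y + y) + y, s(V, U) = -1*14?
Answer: I*√215 ≈ 14.663*I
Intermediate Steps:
s(V, U) = -14
E(y) = 3*y (E(y) = 2*y + y = 3*y)
√(E(-67) + s(34, -75 + 11)) = √(3*(-67) - 14) = √(-201 - 14) = √(-215) = I*√215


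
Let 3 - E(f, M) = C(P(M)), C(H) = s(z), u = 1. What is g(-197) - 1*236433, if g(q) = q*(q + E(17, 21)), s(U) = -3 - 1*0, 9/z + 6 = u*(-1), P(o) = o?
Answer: -198806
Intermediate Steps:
z = -9/7 (z = 9/(-6 + 1*(-1)) = 9/(-6 - 1) = 9/(-7) = 9*(-⅐) = -9/7 ≈ -1.2857)
s(U) = -3 (s(U) = -3 + 0 = -3)
C(H) = -3
E(f, M) = 6 (E(f, M) = 3 - 1*(-3) = 3 + 3 = 6)
g(q) = q*(6 + q) (g(q) = q*(q + 6) = q*(6 + q))
g(-197) - 1*236433 = -197*(6 - 197) - 1*236433 = -197*(-191) - 236433 = 37627 - 236433 = -198806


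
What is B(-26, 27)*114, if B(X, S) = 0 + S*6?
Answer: 18468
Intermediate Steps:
B(X, S) = 6*S (B(X, S) = 0 + 6*S = 6*S)
B(-26, 27)*114 = (6*27)*114 = 162*114 = 18468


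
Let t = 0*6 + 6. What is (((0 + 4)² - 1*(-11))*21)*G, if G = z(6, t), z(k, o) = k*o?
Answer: 20412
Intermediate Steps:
t = 6 (t = 0 + 6 = 6)
G = 36 (G = 6*6 = 36)
(((0 + 4)² - 1*(-11))*21)*G = (((0 + 4)² - 1*(-11))*21)*36 = ((4² + 11)*21)*36 = ((16 + 11)*21)*36 = (27*21)*36 = 567*36 = 20412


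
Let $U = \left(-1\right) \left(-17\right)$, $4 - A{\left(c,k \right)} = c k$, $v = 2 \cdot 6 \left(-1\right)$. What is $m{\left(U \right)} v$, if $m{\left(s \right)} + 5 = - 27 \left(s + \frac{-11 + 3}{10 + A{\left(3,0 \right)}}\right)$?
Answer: $\frac{37680}{7} \approx 5382.9$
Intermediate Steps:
$v = -12$ ($v = 12 \left(-1\right) = -12$)
$A{\left(c,k \right)} = 4 - c k$
$U = 17$
$m{\left(s \right)} = \frac{73}{7} - 27 s$ ($m{\left(s \right)} = -5 - 27 \left(s + \frac{-11 + 3}{10 + \left(4 - 3 \cdot 0\right)}\right) = -5 - 27 \left(s - \frac{8}{10 + \left(4 + 0\right)}\right) = -5 - 27 \left(s - \frac{8}{10 + 4}\right) = -5 - 27 \left(s - \frac{8}{14}\right) = -5 - 27 \left(s - \frac{4}{7}\right) = -5 - 27 \left(- \frac{4}{7} + s\right) = -5 - \left(- \frac{108}{7} + 27 s\right) = \frac{73}{7} - 27 s$)
$m{\left(U \right)} v = \left(\frac{73}{7} - 459\right) \left(-12\right) = \left(- \frac{3140}{7}\right) \left(-12\right) = \frac{37680}{7}$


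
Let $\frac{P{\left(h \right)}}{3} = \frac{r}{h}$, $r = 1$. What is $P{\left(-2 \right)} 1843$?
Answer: $- \frac{5529}{2} \approx -2764.5$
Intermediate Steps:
$P{\left(h \right)} = \frac{3}{h}$ ($P{\left(h \right)} = 3 \cdot 1 \frac{1}{h} = \frac{3}{h}$)
$P{\left(-2 \right)} 1843 = \frac{3}{-2} \cdot 1843 = 3 \left(- \frac{1}{2}\right) 1843 = \left(- \frac{3}{2}\right) 1843 = - \frac{5529}{2}$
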